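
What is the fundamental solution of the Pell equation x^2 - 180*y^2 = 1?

First expand sqrt(180) as a continued fraction. With x_i = (sqrt(180) + m_i)/d_i and (m_0, d_0) = (0, 1): a_0 = floor(sqrt(180)) = 13, since 13^2 = 169 <= 180 < 196 = 14^2.
Iterate m_{i+1} = d_i*a_i - m_i, d_{i+1} = (180 - m_{i+1}^2)/d_i, a_{i+1} = floor((a_0 + m_{i+1})/d_{i+1}):
  m_1 = 1*13 - 0 = 13, d_1 = (180 - 13^2)/1 = 11/1 = 11, a_1 = floor((13 + 13)/11) = 2.
  m_2 = 11*2 - 13 = 9, d_2 = (180 - 9^2)/11 = 99/11 = 9, a_2 = floor((13 + 9)/9) = 2.
  m_3 = 9*2 - 9 = 9, d_3 = (180 - 9^2)/9 = 99/9 = 11, a_3 = floor((13 + 9)/11) = 2.
  m_4 = 11*2 - 9 = 13, d_4 = (180 - 13^2)/11 = 11/11 = 1, a_4 = floor((13 + 13)/1) = 26.
  m_5 = 1*26 - 13 = 13, d_5 = (180 - 13^2)/1 = 11/1 = 11: (m_5, d_5) = (m_1, d_1) = (13, 11), so from here the quotients repeat a_1, ..., a_4; the period length is 4.
So sqrt(180) = [13; (2, 2, 2, 26)] with period length k = 4.
k is even, so the fundamental solution of x^2 - 180y^2 = 1 is (p_{k-1}, q_{k-1}) = (p_3, q_3); compute convergents through index 3.
Convergents (p_i = a_i*p_{i-1} + p_{i-2}, q_i = a_i*q_{i-1} + q_{i-2} with p_{-2}=0, p_{-1}=1, q_{-2}=1, q_{-1}=0):
  i=0: a_0=13, p_0 = 13*1 + 0 = 13, q_0 = 13*0 + 1 = 1.
  i=1: a_1=2, p_1 = 2*13 + 1 = 27, q_1 = 2*1 + 0 = 2.
  i=2: a_2=2, p_2 = 2*27 + 13 = 67, q_2 = 2*2 + 1 = 5.
  i=3: a_3=2, p_3 = 2*67 + 27 = 161, q_3 = 2*5 + 2 = 12.
Check: 161^2 - 180*12^2 = 25921 - 25920 = 1, so (x, y) = (161, 12) solves the equation, and by the theorem it is the least positive solution.

(x, y) = (161, 12)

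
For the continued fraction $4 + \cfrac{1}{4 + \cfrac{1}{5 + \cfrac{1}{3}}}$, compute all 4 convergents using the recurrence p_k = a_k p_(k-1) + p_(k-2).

Using the convergent recurrence p_i = a_i*p_{i-1} + p_{i-2}, q_i = a_i*q_{i-1} + q_{i-2} with p_{-2}=0, p_{-1}=1, q_{-2}=1, q_{-1}=0:
  i=0: a_0=4, p_0 = 4*1 + 0 = 4, q_0 = 4*0 + 1 = 1.
  i=1: a_1=4, p_1 = 4*4 + 1 = 17, q_1 = 4*1 + 0 = 4.
  i=2: a_2=5, p_2 = 5*17 + 4 = 89, q_2 = 5*4 + 1 = 21.
  i=3: a_3=3, p_3 = 3*89 + 17 = 284, q_3 = 3*21 + 4 = 67.

4/1, 17/4, 89/21, 284/67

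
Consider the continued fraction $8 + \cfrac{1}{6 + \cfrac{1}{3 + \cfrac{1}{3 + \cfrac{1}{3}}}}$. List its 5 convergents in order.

8/1, 49/6, 155/19, 514/63, 1697/208

Using the convergent recurrence p_i = a_i*p_{i-1} + p_{i-2}, q_i = a_i*q_{i-1} + q_{i-2} with p_{-2}=0, p_{-1}=1, q_{-2}=1, q_{-1}=0:
  i=0: a_0=8, p_0 = 8*1 + 0 = 8, q_0 = 8*0 + 1 = 1.
  i=1: a_1=6, p_1 = 6*8 + 1 = 49, q_1 = 6*1 + 0 = 6.
  i=2: a_2=3, p_2 = 3*49 + 8 = 155, q_2 = 3*6 + 1 = 19.
  i=3: a_3=3, p_3 = 3*155 + 49 = 514, q_3 = 3*19 + 6 = 63.
  i=4: a_4=3, p_4 = 3*514 + 155 = 1697, q_4 = 3*63 + 19 = 208.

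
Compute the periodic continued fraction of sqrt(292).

Write x_i = (sqrt(292) + m_i)/d_i with (m_0, d_0) = (0, 1). a_0 = floor(sqrt(292)) = 17, since 17^2 = 289 <= 292 < 324 = 18^2.
Iterate m_{i+1} = d_i*a_i - m_i, d_{i+1} = (292 - m_{i+1}^2)/d_i, a_{i+1} = floor((a_0 + m_{i+1})/d_{i+1}):
  m_1 = 1*17 - 0 = 17, d_1 = (292 - 17^2)/1 = 3/1 = 3, a_1 = floor((17 + 17)/3) = 11.
  m_2 = 3*11 - 17 = 16, d_2 = (292 - 16^2)/3 = 36/3 = 12, a_2 = floor((17 + 16)/12) = 2.
  m_3 = 12*2 - 16 = 8, d_3 = (292 - 8^2)/12 = 228/12 = 19, a_3 = floor((17 + 8)/19) = 1.
  m_4 = 19*1 - 8 = 11, d_4 = (292 - 11^2)/19 = 171/19 = 9, a_4 = floor((17 + 11)/9) = 3.
  m_5 = 9*3 - 11 = 16, d_5 = (292 - 16^2)/9 = 36/9 = 4, a_5 = floor((17 + 16)/4) = 8.
  m_6 = 4*8 - 16 = 16, d_6 = (292 - 16^2)/4 = 36/4 = 9, a_6 = floor((17 + 16)/9) = 3.
  m_7 = 9*3 - 16 = 11, d_7 = (292 - 11^2)/9 = 171/9 = 19, a_7 = floor((17 + 11)/19) = 1.
  m_8 = 19*1 - 11 = 8, d_8 = (292 - 8^2)/19 = 228/19 = 12, a_8 = floor((17 + 8)/12) = 2.
  m_9 = 12*2 - 8 = 16, d_9 = (292 - 16^2)/12 = 36/12 = 3, a_9 = floor((17 + 16)/3) = 11.
  m_10 = 3*11 - 16 = 17, d_10 = (292 - 17^2)/3 = 3/3 = 1, a_10 = floor((17 + 17)/1) = 34.
  m_11 = 1*34 - 17 = 17, d_11 = (292 - 17^2)/1 = 3/1 = 3: (m_11, d_11) = (m_1, d_1) = (17, 3), so from here the quotients repeat a_1, ..., a_10; the period length is 10.
Hence the expansion of sqrt(292) is a_0 = 17 followed by the repeating block 11, 2, 1, 3, 8, 3, 1, 2, 11, 34 (period 10).

[17; (11, 2, 1, 3, 8, 3, 1, 2, 11, 34)]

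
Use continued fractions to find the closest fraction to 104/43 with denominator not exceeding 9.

17/7

Expand x = 104/43 as a continued fraction with the Euclidean algorithm:
  104 = 2*43 + 18, so a_0 = 2.
  43 = 2*18 + 7, so a_1 = 2.
  18 = 2*7 + 4, so a_2 = 2.
  7 = 1*4 + 3, so a_3 = 1.
  4 = 1*3 + 1, so a_4 = 1.
  3 = 3*1 + 0, so a_5 = 3.
so x = [2; 2, 2, 1, 1, 3].
Convergents (p_i = a_i*p_{i-1} + p_{i-2}, q_i = a_i*q_{i-1} + q_{i-2} with p_{-2}=0, p_{-1}=1, q_{-2}=1, q_{-1}=0), until the denominator exceeds 9:
  i=0: a_0=2, p_0 = 2*1 + 0 = 2, q_0 = 2*0 + 1 = 1.
  i=1: a_1=2, p_1 = 2*2 + 1 = 5, q_1 = 2*1 + 0 = 2.
  i=2: a_2=2, p_2 = 2*5 + 2 = 12, q_2 = 2*2 + 1 = 5.
  i=3: a_3=1, p_3 = 1*12 + 5 = 17, q_3 = 1*5 + 2 = 7.
  i=4: a_4=1, p_4 = 1*17 + 12 = 29, q_4 = 1*7 + 5 = 12.
q_4 = 12 > 9, so the last convergent with denominator <= 9 is p_3/q_3 = 17/7.
The closest fraction with denominator <= 9 is either p_3/q_3 or the intermediate fraction (k*p_3 + p_2)/(k*q_3 + q_2) with the largest k >= 1 whose denominator stays <= 9; these approach x as k grows, and every other convergent or intermediate fraction in range is farther away.
Largest k: floor((9 - q_2)/q_3) = floor((9 - 5)/7) = 0.
Since k = 0, no intermediate fraction beyond p_3/q_3 has denominator <= 9, so the convergent 17/7 is the closest (its error is |104*7 - 17*43|/(43*7) = 3/301).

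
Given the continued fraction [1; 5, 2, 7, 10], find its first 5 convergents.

Using the convergent recurrence p_i = a_i*p_{i-1} + p_{i-2}, q_i = a_i*q_{i-1} + q_{i-2} with p_{-2}=0, p_{-1}=1, q_{-2}=1, q_{-1}=0:
  i=0: a_0=1, p_0 = 1*1 + 0 = 1, q_0 = 1*0 + 1 = 1.
  i=1: a_1=5, p_1 = 5*1 + 1 = 6, q_1 = 5*1 + 0 = 5.
  i=2: a_2=2, p_2 = 2*6 + 1 = 13, q_2 = 2*5 + 1 = 11.
  i=3: a_3=7, p_3 = 7*13 + 6 = 97, q_3 = 7*11 + 5 = 82.
  i=4: a_4=10, p_4 = 10*97 + 13 = 983, q_4 = 10*82 + 11 = 831.

1/1, 6/5, 13/11, 97/82, 983/831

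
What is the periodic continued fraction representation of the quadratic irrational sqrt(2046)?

Write x_i = (sqrt(2046) + m_i)/d_i with (m_0, d_0) = (0, 1). a_0 = floor(sqrt(2046)) = 45, since 45^2 = 2025 <= 2046 < 2116 = 46^2.
Iterate m_{i+1} = d_i*a_i - m_i, d_{i+1} = (2046 - m_{i+1}^2)/d_i, a_{i+1} = floor((a_0 + m_{i+1})/d_{i+1}):
  m_1 = 1*45 - 0 = 45, d_1 = (2046 - 45^2)/1 = 21/1 = 21, a_1 = floor((45 + 45)/21) = 4.
  m_2 = 21*4 - 45 = 39, d_2 = (2046 - 39^2)/21 = 525/21 = 25, a_2 = floor((45 + 39)/25) = 3.
  m_3 = 25*3 - 39 = 36, d_3 = (2046 - 36^2)/25 = 750/25 = 30, a_3 = floor((45 + 36)/30) = 2.
  m_4 = 30*2 - 36 = 24, d_4 = (2046 - 24^2)/30 = 1470/30 = 49, a_4 = floor((45 + 24)/49) = 1.
  m_5 = 49*1 - 24 = 25, d_5 = (2046 - 25^2)/49 = 1421/49 = 29, a_5 = floor((45 + 25)/29) = 2.
  m_6 = 29*2 - 25 = 33, d_6 = (2046 - 33^2)/29 = 957/29 = 33, a_6 = floor((45 + 33)/33) = 2.
  m_7 = 33*2 - 33 = 33, d_7 = (2046 - 33^2)/33 = 957/33 = 29, a_7 = floor((45 + 33)/29) = 2.
  m_8 = 29*2 - 33 = 25, d_8 = (2046 - 25^2)/29 = 1421/29 = 49, a_8 = floor((45 + 25)/49) = 1.
  m_9 = 49*1 - 25 = 24, d_9 = (2046 - 24^2)/49 = 1470/49 = 30, a_9 = floor((45 + 24)/30) = 2.
  m_10 = 30*2 - 24 = 36, d_10 = (2046 - 36^2)/30 = 750/30 = 25, a_10 = floor((45 + 36)/25) = 3.
  m_11 = 25*3 - 36 = 39, d_11 = (2046 - 39^2)/25 = 525/25 = 21, a_11 = floor((45 + 39)/21) = 4.
  m_12 = 21*4 - 39 = 45, d_12 = (2046 - 45^2)/21 = 21/21 = 1, a_12 = floor((45 + 45)/1) = 90.
  m_13 = 1*90 - 45 = 45, d_13 = (2046 - 45^2)/1 = 21/1 = 21: (m_13, d_13) = (m_1, d_1) = (45, 21), so from here the quotients repeat a_1, ..., a_12; the period length is 12.
Hence the expansion of sqrt(2046) is a_0 = 45 followed by the repeating block 4, 3, 2, 1, 2, 2, 2, 1, 2, 3, 4, 90 (period 12).

[45; (4, 3, 2, 1, 2, 2, 2, 1, 2, 3, 4, 90)]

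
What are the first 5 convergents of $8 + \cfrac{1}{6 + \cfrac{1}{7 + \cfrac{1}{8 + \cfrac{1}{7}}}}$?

8/1, 49/6, 351/43, 2857/350, 20350/2493

Using the convergent recurrence p_i = a_i*p_{i-1} + p_{i-2}, q_i = a_i*q_{i-1} + q_{i-2} with p_{-2}=0, p_{-1}=1, q_{-2}=1, q_{-1}=0:
  i=0: a_0=8, p_0 = 8*1 + 0 = 8, q_0 = 8*0 + 1 = 1.
  i=1: a_1=6, p_1 = 6*8 + 1 = 49, q_1 = 6*1 + 0 = 6.
  i=2: a_2=7, p_2 = 7*49 + 8 = 351, q_2 = 7*6 + 1 = 43.
  i=3: a_3=8, p_3 = 8*351 + 49 = 2857, q_3 = 8*43 + 6 = 350.
  i=4: a_4=7, p_4 = 7*2857 + 351 = 20350, q_4 = 7*350 + 43 = 2493.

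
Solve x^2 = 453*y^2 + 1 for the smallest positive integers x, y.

First expand sqrt(453) as a continued fraction. With x_i = (sqrt(453) + m_i)/d_i and (m_0, d_0) = (0, 1): a_0 = floor(sqrt(453)) = 21, since 21^2 = 441 <= 453 < 484 = 22^2.
Iterate m_{i+1} = d_i*a_i - m_i, d_{i+1} = (453 - m_{i+1}^2)/d_i, a_{i+1} = floor((a_0 + m_{i+1})/d_{i+1}):
  m_1 = 1*21 - 0 = 21, d_1 = (453 - 21^2)/1 = 12/1 = 12, a_1 = floor((21 + 21)/12) = 3.
  m_2 = 12*3 - 21 = 15, d_2 = (453 - 15^2)/12 = 228/12 = 19, a_2 = floor((21 + 15)/19) = 1.
  m_3 = 19*1 - 15 = 4, d_3 = (453 - 4^2)/19 = 437/19 = 23, a_3 = floor((21 + 4)/23) = 1.
  m_4 = 23*1 - 4 = 19, d_4 = (453 - 19^2)/23 = 92/23 = 4, a_4 = floor((21 + 19)/4) = 10.
  m_5 = 4*10 - 19 = 21, d_5 = (453 - 21^2)/4 = 12/4 = 3, a_5 = floor((21 + 21)/3) = 14.
  m_6 = 3*14 - 21 = 21, d_6 = (453 - 21^2)/3 = 12/3 = 4, a_6 = floor((21 + 21)/4) = 10.
  m_7 = 4*10 - 21 = 19, d_7 = (453 - 19^2)/4 = 92/4 = 23, a_7 = floor((21 + 19)/23) = 1.
  m_8 = 23*1 - 19 = 4, d_8 = (453 - 4^2)/23 = 437/23 = 19, a_8 = floor((21 + 4)/19) = 1.
  m_9 = 19*1 - 4 = 15, d_9 = (453 - 15^2)/19 = 228/19 = 12, a_9 = floor((21 + 15)/12) = 3.
  m_10 = 12*3 - 15 = 21, d_10 = (453 - 21^2)/12 = 12/12 = 1, a_10 = floor((21 + 21)/1) = 42.
  m_11 = 1*42 - 21 = 21, d_11 = (453 - 21^2)/1 = 12/1 = 12: (m_11, d_11) = (m_1, d_1) = (21, 12), so from here the quotients repeat a_1, ..., a_10; the period length is 10.
So sqrt(453) = [21; (3, 1, 1, 10, 14, 10, 1, 1, 3, 42)] with period length k = 10.
k is even, so the fundamental solution of x^2 - 453y^2 = 1 is (p_{k-1}, q_{k-1}) = (p_9, q_9); compute convergents through index 9.
Convergents (p_i = a_i*p_{i-1} + p_{i-2}, q_i = a_i*q_{i-1} + q_{i-2} with p_{-2}=0, p_{-1}=1, q_{-2}=1, q_{-1}=0):
  i=0: a_0=21, p_0 = 21*1 + 0 = 21, q_0 = 21*0 + 1 = 1.
  i=1: a_1=3, p_1 = 3*21 + 1 = 64, q_1 = 3*1 + 0 = 3.
  i=2: a_2=1, p_2 = 1*64 + 21 = 85, q_2 = 1*3 + 1 = 4.
  i=3: a_3=1, p_3 = 1*85 + 64 = 149, q_3 = 1*4 + 3 = 7.
  i=4: a_4=10, p_4 = 10*149 + 85 = 1575, q_4 = 10*7 + 4 = 74.
  i=5: a_5=14, p_5 = 14*1575 + 149 = 22199, q_5 = 14*74 + 7 = 1043.
  i=6: a_6=10, p_6 = 10*22199 + 1575 = 223565, q_6 = 10*1043 + 74 = 10504.
  i=7: a_7=1, p_7 = 1*223565 + 22199 = 245764, q_7 = 1*10504 + 1043 = 11547.
  i=8: a_8=1, p_8 = 1*245764 + 223565 = 469329, q_8 = 1*11547 + 10504 = 22051.
  i=9: a_9=3, p_9 = 3*469329 + 245764 = 1653751, q_9 = 3*22051 + 11547 = 77700.
Check: 1653751^2 - 453*77700^2 = 2734892370001 - 2734892370000 = 1, so (x, y) = (1653751, 77700) solves the equation, and by the theorem it is the least positive solution.

(x, y) = (1653751, 77700)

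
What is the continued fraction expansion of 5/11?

[0; 2, 5]

Run the Euclidean algorithm on 5 and 11; the successive quotients are the partial quotients a_0, a_1, ... (each step inverts the fractional part left over by the previous one):
  5 = 0*11 + 5, so a_0 = 0.
  11 = 2*5 + 1, so a_1 = 2.
  5 = 5*1 + 0, so a_2 = 5.
The remainder reaches 0 after 3 divisions, so the expansion has 3 partial quotients, read off in order.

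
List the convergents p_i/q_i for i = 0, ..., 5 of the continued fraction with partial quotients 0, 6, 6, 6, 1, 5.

0/1, 1/6, 6/37, 37/228, 43/265, 252/1553

Using the convergent recurrence p_i = a_i*p_{i-1} + p_{i-2}, q_i = a_i*q_{i-1} + q_{i-2} with p_{-2}=0, p_{-1}=1, q_{-2}=1, q_{-1}=0:
  i=0: a_0=0, p_0 = 0*1 + 0 = 0, q_0 = 0*0 + 1 = 1.
  i=1: a_1=6, p_1 = 6*0 + 1 = 1, q_1 = 6*1 + 0 = 6.
  i=2: a_2=6, p_2 = 6*1 + 0 = 6, q_2 = 6*6 + 1 = 37.
  i=3: a_3=6, p_3 = 6*6 + 1 = 37, q_3 = 6*37 + 6 = 228.
  i=4: a_4=1, p_4 = 1*37 + 6 = 43, q_4 = 1*228 + 37 = 265.
  i=5: a_5=5, p_5 = 5*43 + 37 = 252, q_5 = 5*265 + 228 = 1553.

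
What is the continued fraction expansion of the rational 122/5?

[24; 2, 2]

Run the Euclidean algorithm on 122 and 5; the successive quotients are the partial quotients a_0, a_1, ... (each step inverts the fractional part left over by the previous one):
  122 = 24*5 + 2, so a_0 = 24.
  5 = 2*2 + 1, so a_1 = 2.
  2 = 2*1 + 0, so a_2 = 2.
The remainder reaches 0 after 3 divisions, so the expansion has 3 partial quotients, read off in order.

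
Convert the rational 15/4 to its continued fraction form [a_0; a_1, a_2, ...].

Run the Euclidean algorithm on 15 and 4; the successive quotients are the partial quotients a_0, a_1, ... (each step inverts the fractional part left over by the previous one):
  15 = 3*4 + 3, so a_0 = 3.
  4 = 1*3 + 1, so a_1 = 1.
  3 = 3*1 + 0, so a_2 = 3.
The remainder reaches 0 after 3 divisions, so the expansion has 3 partial quotients, read off in order.

[3; 1, 3]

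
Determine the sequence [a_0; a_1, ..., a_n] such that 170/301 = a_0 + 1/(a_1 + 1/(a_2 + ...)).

[0; 1, 1, 3, 2, 1, 3, 1, 2]

Run the Euclidean algorithm on 170 and 301; the successive quotients are the partial quotients a_0, a_1, ... (each step inverts the fractional part left over by the previous one):
  170 = 0*301 + 170, so a_0 = 0.
  301 = 1*170 + 131, so a_1 = 1.
  170 = 1*131 + 39, so a_2 = 1.
  131 = 3*39 + 14, so a_3 = 3.
  39 = 2*14 + 11, so a_4 = 2.
  14 = 1*11 + 3, so a_5 = 1.
  11 = 3*3 + 2, so a_6 = 3.
  3 = 1*2 + 1, so a_7 = 1.
  2 = 2*1 + 0, so a_8 = 2.
The remainder reaches 0 after 9 divisions, so the expansion has 9 partial quotients, read off in order.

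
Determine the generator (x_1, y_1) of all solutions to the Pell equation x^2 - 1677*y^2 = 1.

First expand sqrt(1677) as a continued fraction. With x_i = (sqrt(1677) + m_i)/d_i and (m_0, d_0) = (0, 1): a_0 = floor(sqrt(1677)) = 40, since 40^2 = 1600 <= 1677 < 1681 = 41^2.
Iterate m_{i+1} = d_i*a_i - m_i, d_{i+1} = (1677 - m_{i+1}^2)/d_i, a_{i+1} = floor((a_0 + m_{i+1})/d_{i+1}):
  m_1 = 1*40 - 0 = 40, d_1 = (1677 - 40^2)/1 = 77/1 = 77, a_1 = floor((40 + 40)/77) = 1.
  m_2 = 77*1 - 40 = 37, d_2 = (1677 - 37^2)/77 = 308/77 = 4, a_2 = floor((40 + 37)/4) = 19.
  m_3 = 4*19 - 37 = 39, d_3 = (1677 - 39^2)/4 = 156/4 = 39, a_3 = floor((40 + 39)/39) = 2.
  m_4 = 39*2 - 39 = 39, d_4 = (1677 - 39^2)/39 = 156/39 = 4, a_4 = floor((40 + 39)/4) = 19.
  m_5 = 4*19 - 39 = 37, d_5 = (1677 - 37^2)/4 = 308/4 = 77, a_5 = floor((40 + 37)/77) = 1.
  m_6 = 77*1 - 37 = 40, d_6 = (1677 - 40^2)/77 = 77/77 = 1, a_6 = floor((40 + 40)/1) = 80.
  m_7 = 1*80 - 40 = 40, d_7 = (1677 - 40^2)/1 = 77/1 = 77: (m_7, d_7) = (m_1, d_1) = (40, 77), so from here the quotients repeat a_1, ..., a_6; the period length is 6.
So sqrt(1677) = [40; (1, 19, 2, 19, 1, 80)] with period length k = 6.
k is even, so the fundamental solution of x^2 - 1677y^2 = 1 is (p_{k-1}, q_{k-1}) = (p_5, q_5); compute convergents through index 5.
Convergents (p_i = a_i*p_{i-1} + p_{i-2}, q_i = a_i*q_{i-1} + q_{i-2} with p_{-2}=0, p_{-1}=1, q_{-2}=1, q_{-1}=0):
  i=0: a_0=40, p_0 = 40*1 + 0 = 40, q_0 = 40*0 + 1 = 1.
  i=1: a_1=1, p_1 = 1*40 + 1 = 41, q_1 = 1*1 + 0 = 1.
  i=2: a_2=19, p_2 = 19*41 + 40 = 819, q_2 = 19*1 + 1 = 20.
  i=3: a_3=2, p_3 = 2*819 + 41 = 1679, q_3 = 2*20 + 1 = 41.
  i=4: a_4=19, p_4 = 19*1679 + 819 = 32720, q_4 = 19*41 + 20 = 799.
  i=5: a_5=1, p_5 = 1*32720 + 1679 = 34399, q_5 = 1*799 + 41 = 840.
Check: 34399^2 - 1677*840^2 = 1183291201 - 1183291200 = 1, so (x, y) = (34399, 840) solves the equation, and by the theorem it is the least positive solution.

(x, y) = (34399, 840)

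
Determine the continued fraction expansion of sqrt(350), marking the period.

[18; (1, 2, 2, 2, 1, 36)]

Write x_i = (sqrt(350) + m_i)/d_i with (m_0, d_0) = (0, 1). a_0 = floor(sqrt(350)) = 18, since 18^2 = 324 <= 350 < 361 = 19^2.
Iterate m_{i+1} = d_i*a_i - m_i, d_{i+1} = (350 - m_{i+1}^2)/d_i, a_{i+1} = floor((a_0 + m_{i+1})/d_{i+1}):
  m_1 = 1*18 - 0 = 18, d_1 = (350 - 18^2)/1 = 26/1 = 26, a_1 = floor((18 + 18)/26) = 1.
  m_2 = 26*1 - 18 = 8, d_2 = (350 - 8^2)/26 = 286/26 = 11, a_2 = floor((18 + 8)/11) = 2.
  m_3 = 11*2 - 8 = 14, d_3 = (350 - 14^2)/11 = 154/11 = 14, a_3 = floor((18 + 14)/14) = 2.
  m_4 = 14*2 - 14 = 14, d_4 = (350 - 14^2)/14 = 154/14 = 11, a_4 = floor((18 + 14)/11) = 2.
  m_5 = 11*2 - 14 = 8, d_5 = (350 - 8^2)/11 = 286/11 = 26, a_5 = floor((18 + 8)/26) = 1.
  m_6 = 26*1 - 8 = 18, d_6 = (350 - 18^2)/26 = 26/26 = 1, a_6 = floor((18 + 18)/1) = 36.
  m_7 = 1*36 - 18 = 18, d_7 = (350 - 18^2)/1 = 26/1 = 26: (m_7, d_7) = (m_1, d_1) = (18, 26), so from here the quotients repeat a_1, ..., a_6; the period length is 6.
Hence the expansion of sqrt(350) is a_0 = 18 followed by the repeating block 1, 2, 2, 2, 1, 36 (period 6).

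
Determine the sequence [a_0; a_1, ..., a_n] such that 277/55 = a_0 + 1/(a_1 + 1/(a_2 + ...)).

Run the Euclidean algorithm on 277 and 55; the successive quotients are the partial quotients a_0, a_1, ... (each step inverts the fractional part left over by the previous one):
  277 = 5*55 + 2, so a_0 = 5.
  55 = 27*2 + 1, so a_1 = 27.
  2 = 2*1 + 0, so a_2 = 2.
The remainder reaches 0 after 3 divisions, so the expansion has 3 partial quotients, read off in order.

[5; 27, 2]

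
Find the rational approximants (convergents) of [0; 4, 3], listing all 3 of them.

0/1, 1/4, 3/13

Using the convergent recurrence p_i = a_i*p_{i-1} + p_{i-2}, q_i = a_i*q_{i-1} + q_{i-2} with p_{-2}=0, p_{-1}=1, q_{-2}=1, q_{-1}=0:
  i=0: a_0=0, p_0 = 0*1 + 0 = 0, q_0 = 0*0 + 1 = 1.
  i=1: a_1=4, p_1 = 4*0 + 1 = 1, q_1 = 4*1 + 0 = 4.
  i=2: a_2=3, p_2 = 3*1 + 0 = 3, q_2 = 3*4 + 1 = 13.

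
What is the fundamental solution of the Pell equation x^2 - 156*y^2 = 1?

First expand sqrt(156) as a continued fraction. With x_i = (sqrt(156) + m_i)/d_i and (m_0, d_0) = (0, 1): a_0 = floor(sqrt(156)) = 12, since 12^2 = 144 <= 156 < 169 = 13^2.
Iterate m_{i+1} = d_i*a_i - m_i, d_{i+1} = (156 - m_{i+1}^2)/d_i, a_{i+1} = floor((a_0 + m_{i+1})/d_{i+1}):
  m_1 = 1*12 - 0 = 12, d_1 = (156 - 12^2)/1 = 12/1 = 12, a_1 = floor((12 + 12)/12) = 2.
  m_2 = 12*2 - 12 = 12, d_2 = (156 - 12^2)/12 = 12/12 = 1, a_2 = floor((12 + 12)/1) = 24.
  m_3 = 1*24 - 12 = 12, d_3 = (156 - 12^2)/1 = 12/1 = 12: (m_3, d_3) = (m_1, d_1) = (12, 12), so from here the quotients repeat a_1, a_2; the period length is 2.
So sqrt(156) = [12; (2, 24)] with period length k = 2.
k is even, so the fundamental solution of x^2 - 156y^2 = 1 is (p_{k-1}, q_{k-1}) = (p_1, q_1); compute convergents through index 1.
Convergents (p_i = a_i*p_{i-1} + p_{i-2}, q_i = a_i*q_{i-1} + q_{i-2} with p_{-2}=0, p_{-1}=1, q_{-2}=1, q_{-1}=0):
  i=0: a_0=12, p_0 = 12*1 + 0 = 12, q_0 = 12*0 + 1 = 1.
  i=1: a_1=2, p_1 = 2*12 + 1 = 25, q_1 = 2*1 + 0 = 2.
Check: 25^2 - 156*2^2 = 625 - 624 = 1, so (x, y) = (25, 2) solves the equation, and by the theorem it is the least positive solution.

(x, y) = (25, 2)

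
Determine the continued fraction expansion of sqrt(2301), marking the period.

Write x_i = (sqrt(2301) + m_i)/d_i with (m_0, d_0) = (0, 1). a_0 = floor(sqrt(2301)) = 47, since 47^2 = 2209 <= 2301 < 2304 = 48^2.
Iterate m_{i+1} = d_i*a_i - m_i, d_{i+1} = (2301 - m_{i+1}^2)/d_i, a_{i+1} = floor((a_0 + m_{i+1})/d_{i+1}):
  m_1 = 1*47 - 0 = 47, d_1 = (2301 - 47^2)/1 = 92/1 = 92, a_1 = floor((47 + 47)/92) = 1.
  m_2 = 92*1 - 47 = 45, d_2 = (2301 - 45^2)/92 = 276/92 = 3, a_2 = floor((47 + 45)/3) = 30.
  m_3 = 3*30 - 45 = 45, d_3 = (2301 - 45^2)/3 = 276/3 = 92, a_3 = floor((47 + 45)/92) = 1.
  m_4 = 92*1 - 45 = 47, d_4 = (2301 - 47^2)/92 = 92/92 = 1, a_4 = floor((47 + 47)/1) = 94.
  m_5 = 1*94 - 47 = 47, d_5 = (2301 - 47^2)/1 = 92/1 = 92: (m_5, d_5) = (m_1, d_1) = (47, 92), so from here the quotients repeat a_1, ..., a_4; the period length is 4.
Hence the expansion of sqrt(2301) is a_0 = 47 followed by the repeating block 1, 30, 1, 94 (period 4).

[47; (1, 30, 1, 94)]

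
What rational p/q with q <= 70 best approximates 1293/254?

56/11

Expand x = 1293/254 as a continued fraction with the Euclidean algorithm:
  1293 = 5*254 + 23, so a_0 = 5.
  254 = 11*23 + 1, so a_1 = 11.
  23 = 23*1 + 0, so a_2 = 23.
so x = [5; 11, 23].
Convergents (p_i = a_i*p_{i-1} + p_{i-2}, q_i = a_i*q_{i-1} + q_{i-2} with p_{-2}=0, p_{-1}=1, q_{-2}=1, q_{-1}=0), until the denominator exceeds 70:
  i=0: a_0=5, p_0 = 5*1 + 0 = 5, q_0 = 5*0 + 1 = 1.
  i=1: a_1=11, p_1 = 11*5 + 1 = 56, q_1 = 11*1 + 0 = 11.
  i=2: a_2=23, p_2 = 23*56 + 5 = 1293, q_2 = 23*11 + 1 = 254.
q_2 = 254 > 70, so the last convergent with denominator <= 70 is p_1/q_1 = 56/11.
The closest fraction with denominator <= 70 is either p_1/q_1 or the intermediate fraction (k*p_1 + p_0)/(k*q_1 + q_0) with the largest k >= 1 whose denominator stays <= 70; these approach x as k grows, and every other convergent or intermediate fraction in range is farther away.
Largest k: floor((70 - q_0)/q_1) = floor((70 - 1)/11) = 6.
That gives (6*56 + 5)/(6*11 + 1) = 341/67.
Compare the errors: |x - 56/11| = |1293*11 - 56*254|/(254*11) = 1/2794, and |x - 341/67| = |1293*67 - 341*254|/(254*67) = 17/17018.
Cross-multiplying, 1*17018 = 17018 < 47498 = 17*2794, so 1/2794 is smaller: the convergent 56/11 is closer to x than 341/67.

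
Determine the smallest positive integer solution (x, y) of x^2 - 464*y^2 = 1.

(x, y) = (9801, 455)

First expand sqrt(464) as a continued fraction. With x_i = (sqrt(464) + m_i)/d_i and (m_0, d_0) = (0, 1): a_0 = floor(sqrt(464)) = 21, since 21^2 = 441 <= 464 < 484 = 22^2.
Iterate m_{i+1} = d_i*a_i - m_i, d_{i+1} = (464 - m_{i+1}^2)/d_i, a_{i+1} = floor((a_0 + m_{i+1})/d_{i+1}):
  m_1 = 1*21 - 0 = 21, d_1 = (464 - 21^2)/1 = 23/1 = 23, a_1 = floor((21 + 21)/23) = 1.
  m_2 = 23*1 - 21 = 2, d_2 = (464 - 2^2)/23 = 460/23 = 20, a_2 = floor((21 + 2)/20) = 1.
  m_3 = 20*1 - 2 = 18, d_3 = (464 - 18^2)/20 = 140/20 = 7, a_3 = floor((21 + 18)/7) = 5.
  m_4 = 7*5 - 18 = 17, d_4 = (464 - 17^2)/7 = 175/7 = 25, a_4 = floor((21 + 17)/25) = 1.
  m_5 = 25*1 - 17 = 8, d_5 = (464 - 8^2)/25 = 400/25 = 16, a_5 = floor((21 + 8)/16) = 1.
  m_6 = 16*1 - 8 = 8, d_6 = (464 - 8^2)/16 = 400/16 = 25, a_6 = floor((21 + 8)/25) = 1.
  m_7 = 25*1 - 8 = 17, d_7 = (464 - 17^2)/25 = 175/25 = 7, a_7 = floor((21 + 17)/7) = 5.
  m_8 = 7*5 - 17 = 18, d_8 = (464 - 18^2)/7 = 140/7 = 20, a_8 = floor((21 + 18)/20) = 1.
  m_9 = 20*1 - 18 = 2, d_9 = (464 - 2^2)/20 = 460/20 = 23, a_9 = floor((21 + 2)/23) = 1.
  m_10 = 23*1 - 2 = 21, d_10 = (464 - 21^2)/23 = 23/23 = 1, a_10 = floor((21 + 21)/1) = 42.
  m_11 = 1*42 - 21 = 21, d_11 = (464 - 21^2)/1 = 23/1 = 23: (m_11, d_11) = (m_1, d_1) = (21, 23), so from here the quotients repeat a_1, ..., a_10; the period length is 10.
So sqrt(464) = [21; (1, 1, 5, 1, 1, 1, 5, 1, 1, 42)] with period length k = 10.
k is even, so the fundamental solution of x^2 - 464y^2 = 1 is (p_{k-1}, q_{k-1}) = (p_9, q_9); compute convergents through index 9.
Convergents (p_i = a_i*p_{i-1} + p_{i-2}, q_i = a_i*q_{i-1} + q_{i-2} with p_{-2}=0, p_{-1}=1, q_{-2}=1, q_{-1}=0):
  i=0: a_0=21, p_0 = 21*1 + 0 = 21, q_0 = 21*0 + 1 = 1.
  i=1: a_1=1, p_1 = 1*21 + 1 = 22, q_1 = 1*1 + 0 = 1.
  i=2: a_2=1, p_2 = 1*22 + 21 = 43, q_2 = 1*1 + 1 = 2.
  i=3: a_3=5, p_3 = 5*43 + 22 = 237, q_3 = 5*2 + 1 = 11.
  i=4: a_4=1, p_4 = 1*237 + 43 = 280, q_4 = 1*11 + 2 = 13.
  i=5: a_5=1, p_5 = 1*280 + 237 = 517, q_5 = 1*13 + 11 = 24.
  i=6: a_6=1, p_6 = 1*517 + 280 = 797, q_6 = 1*24 + 13 = 37.
  i=7: a_7=5, p_7 = 5*797 + 517 = 4502, q_7 = 5*37 + 24 = 209.
  i=8: a_8=1, p_8 = 1*4502 + 797 = 5299, q_8 = 1*209 + 37 = 246.
  i=9: a_9=1, p_9 = 1*5299 + 4502 = 9801, q_9 = 1*246 + 209 = 455.
Check: 9801^2 - 464*455^2 = 96059601 - 96059600 = 1, so (x, y) = (9801, 455) solves the equation, and by the theorem it is the least positive solution.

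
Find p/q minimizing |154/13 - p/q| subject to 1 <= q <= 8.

83/7

Expand x = 154/13 as a continued fraction with the Euclidean algorithm:
  154 = 11*13 + 11, so a_0 = 11.
  13 = 1*11 + 2, so a_1 = 1.
  11 = 5*2 + 1, so a_2 = 5.
  2 = 2*1 + 0, so a_3 = 2.
so x = [11; 1, 5, 2].
Convergents (p_i = a_i*p_{i-1} + p_{i-2}, q_i = a_i*q_{i-1} + q_{i-2} with p_{-2}=0, p_{-1}=1, q_{-2}=1, q_{-1}=0), until the denominator exceeds 8:
  i=0: a_0=11, p_0 = 11*1 + 0 = 11, q_0 = 11*0 + 1 = 1.
  i=1: a_1=1, p_1 = 1*11 + 1 = 12, q_1 = 1*1 + 0 = 1.
  i=2: a_2=5, p_2 = 5*12 + 11 = 71, q_2 = 5*1 + 1 = 6.
  i=3: a_3=2, p_3 = 2*71 + 12 = 154, q_3 = 2*6 + 1 = 13.
q_3 = 13 > 8, so the last convergent with denominator <= 8 is p_2/q_2 = 71/6.
The closest fraction with denominator <= 8 is either p_2/q_2 or the intermediate fraction (k*p_2 + p_1)/(k*q_2 + q_1) with the largest k >= 1 whose denominator stays <= 8; these approach x as k grows, and every other convergent or intermediate fraction in range is farther away.
Largest k: floor((8 - q_1)/q_2) = floor((8 - 1)/6) = 1.
That gives (1*71 + 12)/(1*6 + 1) = 83/7.
Compare the errors: |x - 71/6| = |154*6 - 71*13|/(13*6) = 1/78, and |x - 83/7| = |154*7 - 83*13|/(13*7) = 1/91.
Cross-multiplying, 1*78 = 78 < 91 = 1*91, so 1/91 is smaller: the intermediate fraction 83/7 is closer to x than 71/6.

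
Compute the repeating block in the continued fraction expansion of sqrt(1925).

[43; (1, 6, 1, 86)]

Write x_i = (sqrt(1925) + m_i)/d_i with (m_0, d_0) = (0, 1). a_0 = floor(sqrt(1925)) = 43, since 43^2 = 1849 <= 1925 < 1936 = 44^2.
Iterate m_{i+1} = d_i*a_i - m_i, d_{i+1} = (1925 - m_{i+1}^2)/d_i, a_{i+1} = floor((a_0 + m_{i+1})/d_{i+1}):
  m_1 = 1*43 - 0 = 43, d_1 = (1925 - 43^2)/1 = 76/1 = 76, a_1 = floor((43 + 43)/76) = 1.
  m_2 = 76*1 - 43 = 33, d_2 = (1925 - 33^2)/76 = 836/76 = 11, a_2 = floor((43 + 33)/11) = 6.
  m_3 = 11*6 - 33 = 33, d_3 = (1925 - 33^2)/11 = 836/11 = 76, a_3 = floor((43 + 33)/76) = 1.
  m_4 = 76*1 - 33 = 43, d_4 = (1925 - 43^2)/76 = 76/76 = 1, a_4 = floor((43 + 43)/1) = 86.
  m_5 = 1*86 - 43 = 43, d_5 = (1925 - 43^2)/1 = 76/1 = 76: (m_5, d_5) = (m_1, d_1) = (43, 76), so from here the quotients repeat a_1, ..., a_4; the period length is 4.
Hence the expansion of sqrt(1925) is a_0 = 43 followed by the repeating block 1, 6, 1, 86 (period 4).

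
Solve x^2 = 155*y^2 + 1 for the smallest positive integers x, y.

(x, y) = (249, 20)

First expand sqrt(155) as a continued fraction. With x_i = (sqrt(155) + m_i)/d_i and (m_0, d_0) = (0, 1): a_0 = floor(sqrt(155)) = 12, since 12^2 = 144 <= 155 < 169 = 13^2.
Iterate m_{i+1} = d_i*a_i - m_i, d_{i+1} = (155 - m_{i+1}^2)/d_i, a_{i+1} = floor((a_0 + m_{i+1})/d_{i+1}):
  m_1 = 1*12 - 0 = 12, d_1 = (155 - 12^2)/1 = 11/1 = 11, a_1 = floor((12 + 12)/11) = 2.
  m_2 = 11*2 - 12 = 10, d_2 = (155 - 10^2)/11 = 55/11 = 5, a_2 = floor((12 + 10)/5) = 4.
  m_3 = 5*4 - 10 = 10, d_3 = (155 - 10^2)/5 = 55/5 = 11, a_3 = floor((12 + 10)/11) = 2.
  m_4 = 11*2 - 10 = 12, d_4 = (155 - 12^2)/11 = 11/11 = 1, a_4 = floor((12 + 12)/1) = 24.
  m_5 = 1*24 - 12 = 12, d_5 = (155 - 12^2)/1 = 11/1 = 11: (m_5, d_5) = (m_1, d_1) = (12, 11), so from here the quotients repeat a_1, ..., a_4; the period length is 4.
So sqrt(155) = [12; (2, 4, 2, 24)] with period length k = 4.
k is even, so the fundamental solution of x^2 - 155y^2 = 1 is (p_{k-1}, q_{k-1}) = (p_3, q_3); compute convergents through index 3.
Convergents (p_i = a_i*p_{i-1} + p_{i-2}, q_i = a_i*q_{i-1} + q_{i-2} with p_{-2}=0, p_{-1}=1, q_{-2}=1, q_{-1}=0):
  i=0: a_0=12, p_0 = 12*1 + 0 = 12, q_0 = 12*0 + 1 = 1.
  i=1: a_1=2, p_1 = 2*12 + 1 = 25, q_1 = 2*1 + 0 = 2.
  i=2: a_2=4, p_2 = 4*25 + 12 = 112, q_2 = 4*2 + 1 = 9.
  i=3: a_3=2, p_3 = 2*112 + 25 = 249, q_3 = 2*9 + 2 = 20.
Check: 249^2 - 155*20^2 = 62001 - 62000 = 1, so (x, y) = (249, 20) solves the equation, and by the theorem it is the least positive solution.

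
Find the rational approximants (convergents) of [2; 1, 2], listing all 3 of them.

Using the convergent recurrence p_i = a_i*p_{i-1} + p_{i-2}, q_i = a_i*q_{i-1} + q_{i-2} with p_{-2}=0, p_{-1}=1, q_{-2}=1, q_{-1}=0:
  i=0: a_0=2, p_0 = 2*1 + 0 = 2, q_0 = 2*0 + 1 = 1.
  i=1: a_1=1, p_1 = 1*2 + 1 = 3, q_1 = 1*1 + 0 = 1.
  i=2: a_2=2, p_2 = 2*3 + 2 = 8, q_2 = 2*1 + 1 = 3.

2/1, 3/1, 8/3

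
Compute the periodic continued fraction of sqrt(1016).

Write x_i = (sqrt(1016) + m_i)/d_i with (m_0, d_0) = (0, 1). a_0 = floor(sqrt(1016)) = 31, since 31^2 = 961 <= 1016 < 1024 = 32^2.
Iterate m_{i+1} = d_i*a_i - m_i, d_{i+1} = (1016 - m_{i+1}^2)/d_i, a_{i+1} = floor((a_0 + m_{i+1})/d_{i+1}):
  m_1 = 1*31 - 0 = 31, d_1 = (1016 - 31^2)/1 = 55/1 = 55, a_1 = floor((31 + 31)/55) = 1.
  m_2 = 55*1 - 31 = 24, d_2 = (1016 - 24^2)/55 = 440/55 = 8, a_2 = floor((31 + 24)/8) = 6.
  m_3 = 8*6 - 24 = 24, d_3 = (1016 - 24^2)/8 = 440/8 = 55, a_3 = floor((31 + 24)/55) = 1.
  m_4 = 55*1 - 24 = 31, d_4 = (1016 - 31^2)/55 = 55/55 = 1, a_4 = floor((31 + 31)/1) = 62.
  m_5 = 1*62 - 31 = 31, d_5 = (1016 - 31^2)/1 = 55/1 = 55: (m_5, d_5) = (m_1, d_1) = (31, 55), so from here the quotients repeat a_1, ..., a_4; the period length is 4.
Hence the expansion of sqrt(1016) is a_0 = 31 followed by the repeating block 1, 6, 1, 62 (period 4).

[31; (1, 6, 1, 62)]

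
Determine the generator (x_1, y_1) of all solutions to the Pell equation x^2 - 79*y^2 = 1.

First expand sqrt(79) as a continued fraction. With x_i = (sqrt(79) + m_i)/d_i and (m_0, d_0) = (0, 1): a_0 = floor(sqrt(79)) = 8, since 8^2 = 64 <= 79 < 81 = 9^2.
Iterate m_{i+1} = d_i*a_i - m_i, d_{i+1} = (79 - m_{i+1}^2)/d_i, a_{i+1} = floor((a_0 + m_{i+1})/d_{i+1}):
  m_1 = 1*8 - 0 = 8, d_1 = (79 - 8^2)/1 = 15/1 = 15, a_1 = floor((8 + 8)/15) = 1.
  m_2 = 15*1 - 8 = 7, d_2 = (79 - 7^2)/15 = 30/15 = 2, a_2 = floor((8 + 7)/2) = 7.
  m_3 = 2*7 - 7 = 7, d_3 = (79 - 7^2)/2 = 30/2 = 15, a_3 = floor((8 + 7)/15) = 1.
  m_4 = 15*1 - 7 = 8, d_4 = (79 - 8^2)/15 = 15/15 = 1, a_4 = floor((8 + 8)/1) = 16.
  m_5 = 1*16 - 8 = 8, d_5 = (79 - 8^2)/1 = 15/1 = 15: (m_5, d_5) = (m_1, d_1) = (8, 15), so from here the quotients repeat a_1, ..., a_4; the period length is 4.
So sqrt(79) = [8; (1, 7, 1, 16)] with period length k = 4.
k is even, so the fundamental solution of x^2 - 79y^2 = 1 is (p_{k-1}, q_{k-1}) = (p_3, q_3); compute convergents through index 3.
Convergents (p_i = a_i*p_{i-1} + p_{i-2}, q_i = a_i*q_{i-1} + q_{i-2} with p_{-2}=0, p_{-1}=1, q_{-2}=1, q_{-1}=0):
  i=0: a_0=8, p_0 = 8*1 + 0 = 8, q_0 = 8*0 + 1 = 1.
  i=1: a_1=1, p_1 = 1*8 + 1 = 9, q_1 = 1*1 + 0 = 1.
  i=2: a_2=7, p_2 = 7*9 + 8 = 71, q_2 = 7*1 + 1 = 8.
  i=3: a_3=1, p_3 = 1*71 + 9 = 80, q_3 = 1*8 + 1 = 9.
Check: 80^2 - 79*9^2 = 6400 - 6399 = 1, so (x, y) = (80, 9) solves the equation, and by the theorem it is the least positive solution.

(x, y) = (80, 9)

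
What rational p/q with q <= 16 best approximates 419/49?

77/9

Expand x = 419/49 as a continued fraction with the Euclidean algorithm:
  419 = 8*49 + 27, so a_0 = 8.
  49 = 1*27 + 22, so a_1 = 1.
  27 = 1*22 + 5, so a_2 = 1.
  22 = 4*5 + 2, so a_3 = 4.
  5 = 2*2 + 1, so a_4 = 2.
  2 = 2*1 + 0, so a_5 = 2.
so x = [8; 1, 1, 4, 2, 2].
Convergents (p_i = a_i*p_{i-1} + p_{i-2}, q_i = a_i*q_{i-1} + q_{i-2} with p_{-2}=0, p_{-1}=1, q_{-2}=1, q_{-1}=0), until the denominator exceeds 16:
  i=0: a_0=8, p_0 = 8*1 + 0 = 8, q_0 = 8*0 + 1 = 1.
  i=1: a_1=1, p_1 = 1*8 + 1 = 9, q_1 = 1*1 + 0 = 1.
  i=2: a_2=1, p_2 = 1*9 + 8 = 17, q_2 = 1*1 + 1 = 2.
  i=3: a_3=4, p_3 = 4*17 + 9 = 77, q_3 = 4*2 + 1 = 9.
  i=4: a_4=2, p_4 = 2*77 + 17 = 171, q_4 = 2*9 + 2 = 20.
q_4 = 20 > 16, so the last convergent with denominator <= 16 is p_3/q_3 = 77/9.
The closest fraction with denominator <= 16 is either p_3/q_3 or the intermediate fraction (k*p_3 + p_2)/(k*q_3 + q_2) with the largest k >= 1 whose denominator stays <= 16; these approach x as k grows, and every other convergent or intermediate fraction in range is farther away.
Largest k: floor((16 - q_2)/q_3) = floor((16 - 2)/9) = 1.
That gives (1*77 + 17)/(1*9 + 2) = 94/11.
Compare the errors: |x - 77/9| = |419*9 - 77*49|/(49*9) = 2/441, and |x - 94/11| = |419*11 - 94*49|/(49*11) = 3/539.
Cross-multiplying, 2*539 = 1078 < 1323 = 3*441, so 2/441 is smaller: the convergent 77/9 is closer to x than 94/11.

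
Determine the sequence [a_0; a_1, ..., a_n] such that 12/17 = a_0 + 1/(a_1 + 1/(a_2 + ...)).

[0; 1, 2, 2, 2]

Run the Euclidean algorithm on 12 and 17; the successive quotients are the partial quotients a_0, a_1, ... (each step inverts the fractional part left over by the previous one):
  12 = 0*17 + 12, so a_0 = 0.
  17 = 1*12 + 5, so a_1 = 1.
  12 = 2*5 + 2, so a_2 = 2.
  5 = 2*2 + 1, so a_3 = 2.
  2 = 2*1 + 0, so a_4 = 2.
The remainder reaches 0 after 5 divisions, so the expansion has 5 partial quotients, read off in order.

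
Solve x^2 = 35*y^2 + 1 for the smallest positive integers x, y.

(x, y) = (6, 1)

First expand sqrt(35) as a continued fraction. With x_i = (sqrt(35) + m_i)/d_i and (m_0, d_0) = (0, 1): a_0 = floor(sqrt(35)) = 5, since 5^2 = 25 <= 35 < 36 = 6^2.
Iterate m_{i+1} = d_i*a_i - m_i, d_{i+1} = (35 - m_{i+1}^2)/d_i, a_{i+1} = floor((a_0 + m_{i+1})/d_{i+1}):
  m_1 = 1*5 - 0 = 5, d_1 = (35 - 5^2)/1 = 10/1 = 10, a_1 = floor((5 + 5)/10) = 1.
  m_2 = 10*1 - 5 = 5, d_2 = (35 - 5^2)/10 = 10/10 = 1, a_2 = floor((5 + 5)/1) = 10.
  m_3 = 1*10 - 5 = 5, d_3 = (35 - 5^2)/1 = 10/1 = 10: (m_3, d_3) = (m_1, d_1) = (5, 10), so from here the quotients repeat a_1, a_2; the period length is 2.
So sqrt(35) = [5; (1, 10)] with period length k = 2.
k is even, so the fundamental solution of x^2 - 35y^2 = 1 is (p_{k-1}, q_{k-1}) = (p_1, q_1); compute convergents through index 1.
Convergents (p_i = a_i*p_{i-1} + p_{i-2}, q_i = a_i*q_{i-1} + q_{i-2} with p_{-2}=0, p_{-1}=1, q_{-2}=1, q_{-1}=0):
  i=0: a_0=5, p_0 = 5*1 + 0 = 5, q_0 = 5*0 + 1 = 1.
  i=1: a_1=1, p_1 = 1*5 + 1 = 6, q_1 = 1*1 + 0 = 1.
Check: 6^2 - 35*1^2 = 36 - 35 = 1, so (x, y) = (6, 1) solves the equation, and by the theorem it is the least positive solution.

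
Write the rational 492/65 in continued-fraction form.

[7; 1, 1, 3, 9]

Run the Euclidean algorithm on 492 and 65; the successive quotients are the partial quotients a_0, a_1, ... (each step inverts the fractional part left over by the previous one):
  492 = 7*65 + 37, so a_0 = 7.
  65 = 1*37 + 28, so a_1 = 1.
  37 = 1*28 + 9, so a_2 = 1.
  28 = 3*9 + 1, so a_3 = 3.
  9 = 9*1 + 0, so a_4 = 9.
The remainder reaches 0 after 5 divisions, so the expansion has 5 partial quotients, read off in order.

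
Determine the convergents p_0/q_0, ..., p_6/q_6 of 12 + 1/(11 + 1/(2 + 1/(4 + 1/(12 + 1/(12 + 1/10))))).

12/1, 133/11, 278/23, 1245/103, 15218/1259, 183861/15211, 1853828/153369

Using the convergent recurrence p_i = a_i*p_{i-1} + p_{i-2}, q_i = a_i*q_{i-1} + q_{i-2} with p_{-2}=0, p_{-1}=1, q_{-2}=1, q_{-1}=0:
  i=0: a_0=12, p_0 = 12*1 + 0 = 12, q_0 = 12*0 + 1 = 1.
  i=1: a_1=11, p_1 = 11*12 + 1 = 133, q_1 = 11*1 + 0 = 11.
  i=2: a_2=2, p_2 = 2*133 + 12 = 278, q_2 = 2*11 + 1 = 23.
  i=3: a_3=4, p_3 = 4*278 + 133 = 1245, q_3 = 4*23 + 11 = 103.
  i=4: a_4=12, p_4 = 12*1245 + 278 = 15218, q_4 = 12*103 + 23 = 1259.
  i=5: a_5=12, p_5 = 12*15218 + 1245 = 183861, q_5 = 12*1259 + 103 = 15211.
  i=6: a_6=10, p_6 = 10*183861 + 15218 = 1853828, q_6 = 10*15211 + 1259 = 153369.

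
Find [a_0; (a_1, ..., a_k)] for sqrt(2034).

[45; (10, 90)]

Write x_i = (sqrt(2034) + m_i)/d_i with (m_0, d_0) = (0, 1). a_0 = floor(sqrt(2034)) = 45, since 45^2 = 2025 <= 2034 < 2116 = 46^2.
Iterate m_{i+1} = d_i*a_i - m_i, d_{i+1} = (2034 - m_{i+1}^2)/d_i, a_{i+1} = floor((a_0 + m_{i+1})/d_{i+1}):
  m_1 = 1*45 - 0 = 45, d_1 = (2034 - 45^2)/1 = 9/1 = 9, a_1 = floor((45 + 45)/9) = 10.
  m_2 = 9*10 - 45 = 45, d_2 = (2034 - 45^2)/9 = 9/9 = 1, a_2 = floor((45 + 45)/1) = 90.
  m_3 = 1*90 - 45 = 45, d_3 = (2034 - 45^2)/1 = 9/1 = 9: (m_3, d_3) = (m_1, d_1) = (45, 9), so from here the quotients repeat a_1, a_2; the period length is 2.
Hence the expansion of sqrt(2034) is a_0 = 45 followed by the repeating block 10, 90 (period 2).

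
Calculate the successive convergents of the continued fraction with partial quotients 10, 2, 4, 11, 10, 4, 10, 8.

10/1, 21/2, 94/9, 1055/101, 10644/1019, 43631/4177, 446954/42789, 3619263/346489

Using the convergent recurrence p_i = a_i*p_{i-1} + p_{i-2}, q_i = a_i*q_{i-1} + q_{i-2} with p_{-2}=0, p_{-1}=1, q_{-2}=1, q_{-1}=0:
  i=0: a_0=10, p_0 = 10*1 + 0 = 10, q_0 = 10*0 + 1 = 1.
  i=1: a_1=2, p_1 = 2*10 + 1 = 21, q_1 = 2*1 + 0 = 2.
  i=2: a_2=4, p_2 = 4*21 + 10 = 94, q_2 = 4*2 + 1 = 9.
  i=3: a_3=11, p_3 = 11*94 + 21 = 1055, q_3 = 11*9 + 2 = 101.
  i=4: a_4=10, p_4 = 10*1055 + 94 = 10644, q_4 = 10*101 + 9 = 1019.
  i=5: a_5=4, p_5 = 4*10644 + 1055 = 43631, q_5 = 4*1019 + 101 = 4177.
  i=6: a_6=10, p_6 = 10*43631 + 10644 = 446954, q_6 = 10*4177 + 1019 = 42789.
  i=7: a_7=8, p_7 = 8*446954 + 43631 = 3619263, q_7 = 8*42789 + 4177 = 346489.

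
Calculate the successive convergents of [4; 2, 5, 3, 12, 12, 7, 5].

Using the convergent recurrence p_i = a_i*p_{i-1} + p_{i-2}, q_i = a_i*q_{i-1} + q_{i-2} with p_{-2}=0, p_{-1}=1, q_{-2}=1, q_{-1}=0:
  i=0: a_0=4, p_0 = 4*1 + 0 = 4, q_0 = 4*0 + 1 = 1.
  i=1: a_1=2, p_1 = 2*4 + 1 = 9, q_1 = 2*1 + 0 = 2.
  i=2: a_2=5, p_2 = 5*9 + 4 = 49, q_2 = 5*2 + 1 = 11.
  i=3: a_3=3, p_3 = 3*49 + 9 = 156, q_3 = 3*11 + 2 = 35.
  i=4: a_4=12, p_4 = 12*156 + 49 = 1921, q_4 = 12*35 + 11 = 431.
  i=5: a_5=12, p_5 = 12*1921 + 156 = 23208, q_5 = 12*431 + 35 = 5207.
  i=6: a_6=7, p_6 = 7*23208 + 1921 = 164377, q_6 = 7*5207 + 431 = 36880.
  i=7: a_7=5, p_7 = 5*164377 + 23208 = 845093, q_7 = 5*36880 + 5207 = 189607.

4/1, 9/2, 49/11, 156/35, 1921/431, 23208/5207, 164377/36880, 845093/189607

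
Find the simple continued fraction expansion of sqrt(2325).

[48; (4, 1, 1, 2, 1, 1, 4, 96)]

Write x_i = (sqrt(2325) + m_i)/d_i with (m_0, d_0) = (0, 1). a_0 = floor(sqrt(2325)) = 48, since 48^2 = 2304 <= 2325 < 2401 = 49^2.
Iterate m_{i+1} = d_i*a_i - m_i, d_{i+1} = (2325 - m_{i+1}^2)/d_i, a_{i+1} = floor((a_0 + m_{i+1})/d_{i+1}):
  m_1 = 1*48 - 0 = 48, d_1 = (2325 - 48^2)/1 = 21/1 = 21, a_1 = floor((48 + 48)/21) = 4.
  m_2 = 21*4 - 48 = 36, d_2 = (2325 - 36^2)/21 = 1029/21 = 49, a_2 = floor((48 + 36)/49) = 1.
  m_3 = 49*1 - 36 = 13, d_3 = (2325 - 13^2)/49 = 2156/49 = 44, a_3 = floor((48 + 13)/44) = 1.
  m_4 = 44*1 - 13 = 31, d_4 = (2325 - 31^2)/44 = 1364/44 = 31, a_4 = floor((48 + 31)/31) = 2.
  m_5 = 31*2 - 31 = 31, d_5 = (2325 - 31^2)/31 = 1364/31 = 44, a_5 = floor((48 + 31)/44) = 1.
  m_6 = 44*1 - 31 = 13, d_6 = (2325 - 13^2)/44 = 2156/44 = 49, a_6 = floor((48 + 13)/49) = 1.
  m_7 = 49*1 - 13 = 36, d_7 = (2325 - 36^2)/49 = 1029/49 = 21, a_7 = floor((48 + 36)/21) = 4.
  m_8 = 21*4 - 36 = 48, d_8 = (2325 - 48^2)/21 = 21/21 = 1, a_8 = floor((48 + 48)/1) = 96.
  m_9 = 1*96 - 48 = 48, d_9 = (2325 - 48^2)/1 = 21/1 = 21: (m_9, d_9) = (m_1, d_1) = (48, 21), so from here the quotients repeat a_1, ..., a_8; the period length is 8.
Hence the expansion of sqrt(2325) is a_0 = 48 followed by the repeating block 4, 1, 1, 2, 1, 1, 4, 96 (period 8).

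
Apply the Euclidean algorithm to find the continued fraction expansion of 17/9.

Run the Euclidean algorithm on 17 and 9; the successive quotients are the partial quotients a_0, a_1, ... (each step inverts the fractional part left over by the previous one):
  17 = 1*9 + 8, so a_0 = 1.
  9 = 1*8 + 1, so a_1 = 1.
  8 = 8*1 + 0, so a_2 = 8.
The remainder reaches 0 after 3 divisions, so the expansion has 3 partial quotients, read off in order.

[1; 1, 8]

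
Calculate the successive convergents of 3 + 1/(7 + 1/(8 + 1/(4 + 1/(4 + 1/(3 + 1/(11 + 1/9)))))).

Using the convergent recurrence p_i = a_i*p_{i-1} + p_{i-2}, q_i = a_i*q_{i-1} + q_{i-2} with p_{-2}=0, p_{-1}=1, q_{-2}=1, q_{-1}=0:
  i=0: a_0=3, p_0 = 3*1 + 0 = 3, q_0 = 3*0 + 1 = 1.
  i=1: a_1=7, p_1 = 7*3 + 1 = 22, q_1 = 7*1 + 0 = 7.
  i=2: a_2=8, p_2 = 8*22 + 3 = 179, q_2 = 8*7 + 1 = 57.
  i=3: a_3=4, p_3 = 4*179 + 22 = 738, q_3 = 4*57 + 7 = 235.
  i=4: a_4=4, p_4 = 4*738 + 179 = 3131, q_4 = 4*235 + 57 = 997.
  i=5: a_5=3, p_5 = 3*3131 + 738 = 10131, q_5 = 3*997 + 235 = 3226.
  i=6: a_6=11, p_6 = 11*10131 + 3131 = 114572, q_6 = 11*3226 + 997 = 36483.
  i=7: a_7=9, p_7 = 9*114572 + 10131 = 1041279, q_7 = 9*36483 + 3226 = 331573.

3/1, 22/7, 179/57, 738/235, 3131/997, 10131/3226, 114572/36483, 1041279/331573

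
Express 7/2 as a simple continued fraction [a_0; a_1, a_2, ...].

[3; 2]

Run the Euclidean algorithm on 7 and 2; the successive quotients are the partial quotients a_0, a_1, ... (each step inverts the fractional part left over by the previous one):
  7 = 3*2 + 1, so a_0 = 3.
  2 = 2*1 + 0, so a_1 = 2.
The remainder reaches 0 after 2 divisions, so the expansion has 2 partial quotients, read off in order.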